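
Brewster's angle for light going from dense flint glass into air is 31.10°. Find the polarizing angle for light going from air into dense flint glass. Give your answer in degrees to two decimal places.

θ_B' ≈ 58.90°

tan θ_B' = n₁/n₂ = 1/tan θ_B, so θ_B' = 90° − θ_B.
θ_B' = 90° − 31.10° = 58.90°.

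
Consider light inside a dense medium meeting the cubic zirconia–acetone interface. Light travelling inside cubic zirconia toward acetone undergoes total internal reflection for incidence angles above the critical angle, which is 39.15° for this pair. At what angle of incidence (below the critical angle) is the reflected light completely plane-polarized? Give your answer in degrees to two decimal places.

θ_B ≈ 32.27°

sin θ_c = n₂/n₁, so n₂/n₁ = sin 39.15° = 0.6314.
Brewster: tan θ_B = n₂/n₁ = 0.6314.
θ_B = arctan(0.6314) = 32.27°.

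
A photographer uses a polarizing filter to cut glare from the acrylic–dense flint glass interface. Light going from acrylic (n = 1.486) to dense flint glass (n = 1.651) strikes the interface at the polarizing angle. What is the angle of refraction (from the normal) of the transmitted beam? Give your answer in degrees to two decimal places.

First find Brewster's angle: tan θ_B = 1.651/1.486 = 1.1110, giving θ_B = 48.01°.
At Brewster's angle the reflected and refracted rays are perpendicular, so θ_t = 90° − θ_B = 90° − 48.01° = 41.99°.

θ_t ≈ 41.99°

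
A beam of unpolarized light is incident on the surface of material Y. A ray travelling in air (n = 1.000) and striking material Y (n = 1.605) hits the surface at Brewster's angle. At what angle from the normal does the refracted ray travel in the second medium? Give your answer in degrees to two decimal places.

tan θ_B = n₂/n₁ = 1.605/1.000 = 1.6050, so θ_B = 58.07°.
Since θ_B + θ_t = 90° at Brewster incidence, θ_t = 90° − 58.07° = 31.93°.

θ_t ≈ 31.93°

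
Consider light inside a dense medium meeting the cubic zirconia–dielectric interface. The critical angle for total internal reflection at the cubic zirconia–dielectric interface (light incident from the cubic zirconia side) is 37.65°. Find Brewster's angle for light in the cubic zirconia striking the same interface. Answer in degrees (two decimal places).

n₂/n₁ = sin θ_c = sin 37.65° = 0.6108.
tan θ_B equals the same ratio, so θ_B = arctan(0.6108) = 31.42°.

θ_B ≈ 31.42°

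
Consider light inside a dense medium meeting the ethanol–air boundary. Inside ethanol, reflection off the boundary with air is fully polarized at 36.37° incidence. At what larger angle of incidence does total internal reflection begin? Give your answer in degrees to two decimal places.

n₂/n₁ = tan 36.37° = 0.7365; the critical angle satisfies sin θ_c = n₂/n₁.
θ_c = arcsin(0.7365) = 47.43°.

θ_c ≈ 47.43°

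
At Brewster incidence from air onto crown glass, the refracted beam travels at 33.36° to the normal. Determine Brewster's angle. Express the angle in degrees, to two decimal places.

θ_B ≈ 56.64°

Brewster's condition makes the reflected and refracted beams perpendicular: θ_B + θ_t = 90°.
So θ_B = 90° − θ_t = 90° − 33.36° = 56.64°.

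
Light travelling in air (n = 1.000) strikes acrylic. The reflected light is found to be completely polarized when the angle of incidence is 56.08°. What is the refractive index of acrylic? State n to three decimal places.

Full polarization of the reflected beam means tan θ_B = n₂/n₁, where n₁ is the incident medium (air).
n₂ = n₁ tan θ_B = 1.000 × tan 56.08° = 1.487.

n ≈ 1.487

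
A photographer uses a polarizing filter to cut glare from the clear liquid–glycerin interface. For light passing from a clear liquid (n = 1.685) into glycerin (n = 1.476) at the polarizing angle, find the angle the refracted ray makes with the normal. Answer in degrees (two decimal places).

θ_t ≈ 48.78°

First find Brewster's angle: tan θ_B = 1.476/1.685 = 0.8760, giving θ_B = 41.22°.
The refracted ray is perpendicular to the reflected ray, so θ_t = 90° − θ_B = 48.78°.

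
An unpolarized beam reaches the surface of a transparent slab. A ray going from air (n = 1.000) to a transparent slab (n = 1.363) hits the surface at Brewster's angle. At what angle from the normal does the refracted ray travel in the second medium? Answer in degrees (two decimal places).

θ_t ≈ 36.27°

θ_B = arctan(n₂/n₁) = arctan(1.363/1.000) = 53.73°.
Since θ_B + θ_t = 90° at Brewster incidence, θ_t = 90° − 53.73° = 36.27°.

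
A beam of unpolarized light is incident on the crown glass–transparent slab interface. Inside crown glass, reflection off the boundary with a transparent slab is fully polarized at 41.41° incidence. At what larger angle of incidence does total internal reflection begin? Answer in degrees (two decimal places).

n₂/n₁ = tan 41.41° = 0.8819; the critical angle satisfies sin θ_c = n₂/n₁.
θ_c = arcsin(0.8819) = 61.88°.

θ_c ≈ 61.88°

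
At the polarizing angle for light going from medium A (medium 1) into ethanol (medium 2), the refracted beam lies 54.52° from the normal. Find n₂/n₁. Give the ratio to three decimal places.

θ_B + θ_t = 90°, so θ_B = 90° − 54.52° = 35.48°.
Then n₂/n₁ = tan θ_B = tan 35.48° = 0.713.

n₂/n₁ ≈ 0.713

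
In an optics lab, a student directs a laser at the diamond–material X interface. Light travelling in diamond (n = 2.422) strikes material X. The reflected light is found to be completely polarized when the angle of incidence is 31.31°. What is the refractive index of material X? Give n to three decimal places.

n ≈ 1.473

Brewster's law: tan θ_B = n₂/n₁ (light incident in diamond, refracted into material X).
n₂ = n₁ tan θ_B = 2.422 × tan 31.31° = 1.473.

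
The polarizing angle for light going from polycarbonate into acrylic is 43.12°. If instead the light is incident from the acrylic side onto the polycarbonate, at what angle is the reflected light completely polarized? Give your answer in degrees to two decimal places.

θ_B' ≈ 46.88°

Reversing the direction swaps n₁ and n₂, so tan θ_B' = 1/tan θ_B and θ_B' = 90° − θ_B.
Hence θ_B' = 90° − 43.12° = 46.88°.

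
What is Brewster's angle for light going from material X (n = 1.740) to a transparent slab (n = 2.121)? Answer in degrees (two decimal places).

θ_B ≈ 50.64°

Here n₂/n₁ = 2.121/1.740 = 1.2190, and Brewster's law gives tan θ_B = n₂/n₁. Taking the arctangent, θ_B = 50.64°.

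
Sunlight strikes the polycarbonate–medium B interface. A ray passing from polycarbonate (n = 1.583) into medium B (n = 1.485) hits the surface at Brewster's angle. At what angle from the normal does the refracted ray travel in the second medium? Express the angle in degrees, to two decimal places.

tan θ_B = n₂/n₁ = 1.485/1.583 = 0.9381, so θ_B = 43.17°.
At Brewster's angle the reflected and refracted rays are perpendicular, so θ_t = 90° − θ_B = 90° − 43.17° = 46.83°.

θ_t ≈ 46.83°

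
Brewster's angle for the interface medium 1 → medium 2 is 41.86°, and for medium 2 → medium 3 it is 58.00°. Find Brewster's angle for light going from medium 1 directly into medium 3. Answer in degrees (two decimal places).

θ_B ≈ 55.11°

n₂/n₁ = tan 41.86° = 0.8960 and n₃/n₂ = tan 58.00° = 1.6003.
So n₃/n₁ = (n₂/n₁)(n₃/n₂) = 0.8960 × 1.6003 = 1.4339.
θ_B(1→3) = arctan(1.4339) = 55.11°.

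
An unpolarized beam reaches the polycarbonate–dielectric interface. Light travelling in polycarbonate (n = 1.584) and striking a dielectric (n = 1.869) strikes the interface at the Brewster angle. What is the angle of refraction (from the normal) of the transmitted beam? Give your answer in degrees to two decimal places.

θ_t ≈ 40.28°

θ_B = arctan(n₂/n₁) = arctan(1.869/1.584) = 49.72°.
The refracted ray is perpendicular to the reflected ray, so θ_t = 90° − θ_B = 40.28°.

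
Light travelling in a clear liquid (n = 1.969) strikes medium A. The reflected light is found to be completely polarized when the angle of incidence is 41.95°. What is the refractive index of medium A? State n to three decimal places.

n ≈ 1.770

Brewster's law: tan θ_B = n₂/n₁ (light incident in a clear liquid, refracted into medium A).
n₂ = n₁ tan θ_B = 1.969 × tan 41.95° = 1.770.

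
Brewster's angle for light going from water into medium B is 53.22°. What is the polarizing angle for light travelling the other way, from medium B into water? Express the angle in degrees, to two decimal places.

θ_B' ≈ 36.78°

tan θ_B' = n₁/n₂ = 1/tan θ_B, so θ_B' = 90° − θ_B.
θ_B' = 90° − 53.22° = 36.78°.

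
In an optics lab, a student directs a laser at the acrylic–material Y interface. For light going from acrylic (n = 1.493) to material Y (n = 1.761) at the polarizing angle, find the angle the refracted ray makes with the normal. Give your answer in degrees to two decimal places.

tan θ_B = n₂/n₁ = 1.761/1.493 = 1.1795, so θ_B = 49.71°.
Since θ_B + θ_t = 90° at Brewster incidence, θ_t = 90° − 49.71° = 40.29°.

θ_t ≈ 40.29°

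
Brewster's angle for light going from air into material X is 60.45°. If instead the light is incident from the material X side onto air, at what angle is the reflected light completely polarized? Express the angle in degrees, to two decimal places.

The two Brewster angles are complementary: θ_B' = 90° − θ_B = 90° − 60.45° = 29.55°.

θ_B' ≈ 29.55°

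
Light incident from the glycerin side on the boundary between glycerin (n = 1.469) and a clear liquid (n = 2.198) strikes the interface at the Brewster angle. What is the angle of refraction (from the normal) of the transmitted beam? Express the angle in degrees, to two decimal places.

θ_B = arctan(n₂/n₁) = arctan(2.198/1.469) = 56.24°.
Since θ_B + θ_t = 90° at Brewster incidence, θ_t = 90° − 56.24° = 33.76°.

θ_t ≈ 33.76°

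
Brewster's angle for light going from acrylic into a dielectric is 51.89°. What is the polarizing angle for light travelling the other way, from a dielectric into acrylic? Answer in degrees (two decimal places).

Reversing the direction swaps n₁ and n₂, so tan θ_B' = 1/tan θ_B and θ_B' = 90° − θ_B.
Hence θ_B' = 90° − 51.89° = 38.11°.

θ_B' ≈ 38.11°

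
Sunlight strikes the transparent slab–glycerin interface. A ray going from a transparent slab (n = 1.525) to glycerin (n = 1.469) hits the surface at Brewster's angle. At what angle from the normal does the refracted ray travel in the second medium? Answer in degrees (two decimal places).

θ_B = arctan(n₂/n₁) = arctan(1.469/1.525) = 43.93°.
Since θ_B + θ_t = 90° at Brewster incidence, θ_t = 90° − 43.93° = 46.07°.

θ_t ≈ 46.07°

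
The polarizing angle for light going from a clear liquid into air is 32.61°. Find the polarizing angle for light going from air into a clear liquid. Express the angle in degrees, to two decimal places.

tan θ_B' = n₁/n₂ = 1/tan θ_B, so θ_B' = 90° − θ_B.
θ_B' = 90° − 32.61° = 57.39°.

θ_B' ≈ 57.39°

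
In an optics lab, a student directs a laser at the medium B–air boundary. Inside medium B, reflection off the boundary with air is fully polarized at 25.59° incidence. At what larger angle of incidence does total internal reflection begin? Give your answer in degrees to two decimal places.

θ_c ≈ 28.61°

From Brewster, n₂/n₁ = tan θ_B = tan 25.59° = 0.4789.
Then sin θ_c = n₂/n₁ = 0.4789, so θ_c = arcsin 0.4789 = 28.61°.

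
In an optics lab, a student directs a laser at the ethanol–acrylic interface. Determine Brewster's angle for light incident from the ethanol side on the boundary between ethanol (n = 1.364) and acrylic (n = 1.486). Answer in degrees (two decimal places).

The reflected p-component vanishes when tan θ_B = n₂/n₁.
Here n₂/n₁ = 1.486/1.364 = 1.0894, and Brewster's law gives tan θ_B = n₂/n₁.
So θ_B = arctan 1.0894 = 47.45°.

θ_B ≈ 47.45°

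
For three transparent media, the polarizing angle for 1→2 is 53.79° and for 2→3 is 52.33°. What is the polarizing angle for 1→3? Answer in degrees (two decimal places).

θ_B ≈ 60.52°

tan θ_B(1→2) = n₂/n₁ = tan 53.79° = 1.3658.
tan θ_B(2→3) = n₃/n₂ = tan 52.33° = 1.2952.
Multiplying, n₃/n₁ = 1.3658 × 1.2952 = 1.7691, and θ_B(1→3) = arctan 1.7691 = 60.52°.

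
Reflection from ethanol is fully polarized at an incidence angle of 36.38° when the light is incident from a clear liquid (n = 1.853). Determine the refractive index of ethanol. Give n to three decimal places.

Full polarization of the reflected beam means tan θ_B = n₂/n₁, where n₁ is the incident medium (a clear liquid).
n₂ = n₁ tan θ_B = 1.853 × tan 36.38° = 1.365.

n ≈ 1.365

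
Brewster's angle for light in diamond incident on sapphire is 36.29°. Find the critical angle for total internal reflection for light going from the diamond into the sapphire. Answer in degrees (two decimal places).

θ_c ≈ 47.25°

tan θ_B = n₂/n₁ = tan 36.29° = 0.7343.
Total internal reflection: sin θ_c = n₂/n₁ = 0.7343.
θ_c = arcsin(0.7343) = 47.25°.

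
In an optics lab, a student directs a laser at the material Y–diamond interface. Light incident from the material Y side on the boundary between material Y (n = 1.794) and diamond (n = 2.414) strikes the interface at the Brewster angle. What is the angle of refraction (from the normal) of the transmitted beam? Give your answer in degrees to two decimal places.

θ_t ≈ 36.62°

tan θ_B = n₂/n₁ = 2.414/1.794 = 1.3456, so θ_B = 53.38°.
Since θ_B + θ_t = 90° at Brewster incidence, θ_t = 90° − 53.38° = 36.62°.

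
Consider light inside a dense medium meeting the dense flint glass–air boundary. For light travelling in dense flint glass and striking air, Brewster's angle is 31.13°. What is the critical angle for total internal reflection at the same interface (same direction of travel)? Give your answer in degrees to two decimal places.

n₂/n₁ = tan 31.13° = 0.6040; the critical angle satisfies sin θ_c = n₂/n₁.
θ_c = arcsin(0.6040) = 37.15°.

θ_c ≈ 37.15°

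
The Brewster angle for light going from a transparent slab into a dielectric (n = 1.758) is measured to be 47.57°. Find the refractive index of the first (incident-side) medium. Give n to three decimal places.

Full polarization of the reflected beam means tan θ_B = n₂/n₁, where n₁ is the incident medium (a transparent slab).
n₁ = n₂ / tan θ_B = 1.758 / tan 47.57° = 1.607.

n ≈ 1.607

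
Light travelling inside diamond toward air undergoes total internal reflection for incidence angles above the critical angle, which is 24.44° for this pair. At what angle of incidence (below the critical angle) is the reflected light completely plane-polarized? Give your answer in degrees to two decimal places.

sin θ_c = n₂/n₁, so n₂/n₁ = sin 24.44° = 0.4137.
Brewster: tan θ_B = n₂/n₁ = 0.4137.
θ_B = arctan(0.4137) = 22.48°.

θ_B ≈ 22.48°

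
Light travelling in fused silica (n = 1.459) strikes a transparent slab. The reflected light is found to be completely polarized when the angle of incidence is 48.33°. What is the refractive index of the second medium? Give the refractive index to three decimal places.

n ≈ 1.639

Full polarization of the reflected beam means tan θ_B = n₂/n₁, where n₁ is the incident medium (fused silica).
n₂ = n₁ tan θ_B = 1.459 × tan 48.33° = 1.639.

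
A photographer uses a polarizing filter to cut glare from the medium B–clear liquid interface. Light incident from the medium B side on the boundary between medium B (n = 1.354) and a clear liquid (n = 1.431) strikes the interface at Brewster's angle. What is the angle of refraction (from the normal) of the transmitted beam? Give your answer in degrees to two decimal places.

θ_B = arctan(n₂/n₁) = arctan(1.431/1.354) = 46.58°.
Since θ_B + θ_t = 90° at Brewster incidence, θ_t = 90° − 46.58° = 43.42°.

θ_t ≈ 43.42°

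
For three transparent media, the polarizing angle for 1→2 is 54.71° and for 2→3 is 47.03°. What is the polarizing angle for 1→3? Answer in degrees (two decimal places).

θ_B ≈ 56.60°

Each Brewster angle gives a ratio: n₂/n₁ = tan 54.71° = 1.4129, n₃/n₂ = tan 47.03° = 1.0735.
n₃/n₁ = 1.5167. Then tan θ_B(1→3) = n₃/n₁, so θ_B(1→3) = arctan(1.5167) = 56.60°.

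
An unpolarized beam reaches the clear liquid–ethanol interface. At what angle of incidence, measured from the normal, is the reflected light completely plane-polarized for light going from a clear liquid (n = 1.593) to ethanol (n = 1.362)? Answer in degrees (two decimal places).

θ_B ≈ 40.53°

tan θ_B = n₂/n₁ = 1.362/1.593 = 0.8550.
So θ_B = arctan 0.8550 = 40.53°.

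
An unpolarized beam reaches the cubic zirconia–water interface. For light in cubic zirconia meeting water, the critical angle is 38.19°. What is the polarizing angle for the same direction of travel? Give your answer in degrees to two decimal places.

sin θ_c = n₂/n₁, so n₂/n₁ = sin 38.19° = 0.6183.
Brewster: tan θ_B = n₂/n₁ = 0.6183.
θ_B = arctan(0.6183) = 31.73°.

θ_B ≈ 31.73°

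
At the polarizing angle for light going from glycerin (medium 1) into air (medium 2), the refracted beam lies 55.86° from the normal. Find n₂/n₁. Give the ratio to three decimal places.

n₂/n₁ ≈ 0.678

At Brewster incidence θ_B = 90° − θ_t = 90° − 55.86° = 34.14°.
tan θ_B = n₂/n₁, so n₂/n₁ = tan 34.14° = 0.678.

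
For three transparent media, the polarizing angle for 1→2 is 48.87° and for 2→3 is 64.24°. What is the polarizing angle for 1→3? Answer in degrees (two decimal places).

Each Brewster angle gives a ratio: n₂/n₁ = tan 48.87° = 1.1451, n₃/n₂ = tan 64.24° = 2.0723.
n₃/n₁ = 2.3730. Then tan θ_B(1→3) = n₃/n₁, so θ_B(1→3) = arctan(2.3730) = 67.15°.

θ_B ≈ 67.15°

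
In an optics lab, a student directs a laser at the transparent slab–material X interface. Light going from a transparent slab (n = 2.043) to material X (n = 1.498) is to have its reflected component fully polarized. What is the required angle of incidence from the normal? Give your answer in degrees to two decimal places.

Brewster's condition: tan θ_B = n₂/n₁ = 1.498/2.043 = 0.7332.
θ_B = arctan(0.7332) = 36.25°.

θ_B ≈ 36.25°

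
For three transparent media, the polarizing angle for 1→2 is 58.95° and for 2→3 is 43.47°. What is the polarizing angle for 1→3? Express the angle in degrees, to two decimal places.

tan θ_B(1→2) = n₂/n₁ = tan 58.95° = 1.6610.
tan θ_B(2→3) = n₃/n₂ = tan 43.47° = 0.9480.
Multiplying, n₃/n₁ = 1.6610 × 0.9480 = 1.5746, and θ_B(1→3) = arctan 1.5746 = 57.58°.

θ_B ≈ 57.58°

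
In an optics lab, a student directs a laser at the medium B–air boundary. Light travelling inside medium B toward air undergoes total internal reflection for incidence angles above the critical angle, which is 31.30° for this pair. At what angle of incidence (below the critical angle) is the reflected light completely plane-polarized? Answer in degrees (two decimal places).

θ_B ≈ 27.45°

n₂/n₁ = sin θ_c = sin 31.30° = 0.5195.
tan θ_B equals the same ratio, so θ_B = arctan(0.5195) = 27.45°.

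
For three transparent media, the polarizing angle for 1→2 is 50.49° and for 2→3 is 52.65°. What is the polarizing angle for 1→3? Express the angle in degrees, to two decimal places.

n₂/n₁ = tan 50.49° = 1.2127 and n₃/n₂ = tan 52.65° = 1.3103.
So n₃/n₁ = (n₂/n₁)(n₃/n₂) = 1.2127 × 1.3103 = 1.5890.
θ_B(1→3) = arctan(1.5890) = 57.82°.

θ_B ≈ 57.82°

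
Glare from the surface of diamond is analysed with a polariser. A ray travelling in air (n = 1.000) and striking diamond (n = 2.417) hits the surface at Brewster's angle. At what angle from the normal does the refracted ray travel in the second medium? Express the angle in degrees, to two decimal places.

θ_t ≈ 22.48°

θ_B = arctan(n₂/n₁) = arctan(2.417/1.000) = 67.52°.
The refracted ray is perpendicular to the reflected ray, so θ_t = 90° − θ_B = 22.48°.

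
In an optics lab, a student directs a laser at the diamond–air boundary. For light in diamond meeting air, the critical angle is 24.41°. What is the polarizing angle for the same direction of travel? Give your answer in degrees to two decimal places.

θ_B ≈ 22.45°

n₂/n₁ = sin θ_c = sin 24.41° = 0.4133.
tan θ_B equals the same ratio, so θ_B = arctan(0.4133) = 22.45°.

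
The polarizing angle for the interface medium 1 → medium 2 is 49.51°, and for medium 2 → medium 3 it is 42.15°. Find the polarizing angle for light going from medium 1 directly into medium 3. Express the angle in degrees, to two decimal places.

n₂/n₁ = tan 49.51° = 1.1713 and n₃/n₂ = tan 42.15° = 0.9052.
So n₃/n₁ = (n₂/n₁)(n₃/n₂) = 1.1713 × 0.9052 = 1.0602.
θ_B(1→3) = arctan(1.0602) = 46.67°.

θ_B ≈ 46.67°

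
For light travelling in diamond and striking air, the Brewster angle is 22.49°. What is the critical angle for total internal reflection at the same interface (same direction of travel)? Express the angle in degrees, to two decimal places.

θ_c ≈ 24.46°

From Brewster, n₂/n₁ = tan θ_B = tan 22.49° = 0.4140.
Then sin θ_c = n₂/n₁ = 0.4140, so θ_c = arcsin 0.4140 = 24.46°.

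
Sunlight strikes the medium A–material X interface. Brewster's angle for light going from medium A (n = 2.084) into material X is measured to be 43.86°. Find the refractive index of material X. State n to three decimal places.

n ≈ 2.003

Full polarization of the reflected beam means tan θ_B = n₂/n₁, where n₁ is the incident medium (medium A).
n₂ = n₁ tan θ_B = 2.084 × tan 43.86° = 2.003.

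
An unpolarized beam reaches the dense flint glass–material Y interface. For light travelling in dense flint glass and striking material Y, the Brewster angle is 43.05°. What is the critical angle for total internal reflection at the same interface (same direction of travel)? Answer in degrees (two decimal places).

From Brewster, n₂/n₁ = tan θ_B = tan 43.05° = 0.9341.
Then sin θ_c = n₂/n₁ = 0.9341, so θ_c = arcsin 0.9341 = 69.09°.

θ_c ≈ 69.09°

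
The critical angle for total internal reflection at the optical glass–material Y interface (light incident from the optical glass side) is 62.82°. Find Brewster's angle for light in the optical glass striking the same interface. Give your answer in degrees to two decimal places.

θ_B ≈ 41.66°

n₂/n₁ = sin θ_c = sin 62.82° = 0.8896.
tan θ_B equals the same ratio, so θ_B = arctan(0.8896) = 41.66°.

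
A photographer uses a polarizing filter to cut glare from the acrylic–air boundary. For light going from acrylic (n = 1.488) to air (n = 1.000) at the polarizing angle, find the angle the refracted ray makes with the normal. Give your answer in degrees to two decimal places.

θ_t ≈ 56.10°

tan θ_B = n₂/n₁ = 1.000/1.488 = 0.6720, so θ_B = 33.90°.
At Brewster's angle the reflected and refracted rays are perpendicular, so θ_t = 90° − θ_B = 90° − 33.90° = 56.10°.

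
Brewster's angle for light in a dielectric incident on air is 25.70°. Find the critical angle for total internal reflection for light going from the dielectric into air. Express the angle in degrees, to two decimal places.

θ_c ≈ 28.77°

n₂/n₁ = tan 25.70° = 0.4813; the critical angle satisfies sin θ_c = n₂/n₁.
θ_c = arcsin(0.4813) = 28.77°.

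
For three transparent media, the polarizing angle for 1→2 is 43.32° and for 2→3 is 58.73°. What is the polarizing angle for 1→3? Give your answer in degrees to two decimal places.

θ_B ≈ 57.22°

tan θ_B(1→2) = n₂/n₁ = tan 43.32° = 0.9430.
tan θ_B(2→3) = n₃/n₂ = tan 58.73° = 1.6467.
n₃/n₁ = 1.5528. Then tan θ_B(1→3) = n₃/n₁, so θ_B(1→3) = arctan(1.5528) = 57.22°.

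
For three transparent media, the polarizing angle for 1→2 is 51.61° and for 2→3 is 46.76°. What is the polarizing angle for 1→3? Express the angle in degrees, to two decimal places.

θ_B ≈ 53.31°

n₂/n₁ = tan 51.61° = 1.2621 and n₃/n₂ = tan 46.76° = 1.0634.
Multiplying, n₃/n₁ = 1.2621 × 1.0634 = 1.3422, and θ_B(1→3) = arctan 1.3422 = 53.31°.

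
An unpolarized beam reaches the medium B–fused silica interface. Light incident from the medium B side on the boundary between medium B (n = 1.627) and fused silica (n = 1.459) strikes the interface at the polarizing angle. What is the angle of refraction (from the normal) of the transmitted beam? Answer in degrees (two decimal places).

tan θ_B = n₂/n₁ = 1.459/1.627 = 0.8967, so θ_B = 41.88°.
The refracted ray is perpendicular to the reflected ray, so θ_t = 90° − θ_B = 48.12°.

θ_t ≈ 48.12°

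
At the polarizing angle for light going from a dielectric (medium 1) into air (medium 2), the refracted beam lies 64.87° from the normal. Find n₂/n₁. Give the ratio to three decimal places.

n₂/n₁ ≈ 0.469

At Brewster incidence θ_B = 90° − θ_t = 90° − 64.87° = 25.13°.
tan θ_B = n₂/n₁, so n₂/n₁ = tan 25.13° = 0.469.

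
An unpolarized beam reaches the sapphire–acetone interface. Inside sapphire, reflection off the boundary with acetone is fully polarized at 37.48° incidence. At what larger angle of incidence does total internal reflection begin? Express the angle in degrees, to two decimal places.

tan θ_B = n₂/n₁ = tan 37.48° = 0.7668.
Total internal reflection: sin θ_c = n₂/n₁ = 0.7668.
θ_c = arcsin(0.7668) = 50.06°.

θ_c ≈ 50.06°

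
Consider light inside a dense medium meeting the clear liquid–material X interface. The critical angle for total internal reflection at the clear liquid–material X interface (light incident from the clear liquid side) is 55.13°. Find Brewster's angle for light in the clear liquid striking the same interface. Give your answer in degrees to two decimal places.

At the critical angle sin θ_c = n₂/n₁, giving n₂/n₁ = sin 55.13° = 0.8205.
Then tan θ_B = n₂/n₁ = 0.8205, so θ_B = arctan 0.8205 = 39.37°.

θ_B ≈ 39.37°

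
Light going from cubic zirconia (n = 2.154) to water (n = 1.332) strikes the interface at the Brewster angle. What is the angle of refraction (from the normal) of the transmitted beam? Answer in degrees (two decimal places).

θ_t ≈ 58.27°

First find Brewster's angle: tan θ_B = 1.332/2.154 = 0.6184, giving θ_B = 31.73°.
The refracted ray is perpendicular to the reflected ray, so θ_t = 90° − θ_B = 58.27°.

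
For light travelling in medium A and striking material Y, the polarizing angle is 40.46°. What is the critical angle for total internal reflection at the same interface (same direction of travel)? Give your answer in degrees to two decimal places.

n₂/n₁ = tan 40.46° = 0.8529; the critical angle satisfies sin θ_c = n₂/n₁.
θ_c = arcsin(0.8529) = 58.53°.

θ_c ≈ 58.53°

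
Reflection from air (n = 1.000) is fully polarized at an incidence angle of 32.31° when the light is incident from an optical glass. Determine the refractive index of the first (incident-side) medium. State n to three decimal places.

n ≈ 1.581

At Brewster's angle, tan θ_B = n₂/n₁ with n₁ on the incident side (an optical glass) and n₂ on the transmitted side (air).
n₁ = n₂ / tan θ_B = 1.000 / tan 32.31° = 1.581.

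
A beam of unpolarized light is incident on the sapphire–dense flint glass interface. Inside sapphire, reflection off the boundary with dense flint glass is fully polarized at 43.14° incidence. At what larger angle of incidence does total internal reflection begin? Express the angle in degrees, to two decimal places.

From Brewster, n₂/n₁ = tan θ_B = tan 43.14° = 0.9371.
Then sin θ_c = n₂/n₁ = 0.9371, so θ_c = arcsin 0.9371 = 69.57°.

θ_c ≈ 69.57°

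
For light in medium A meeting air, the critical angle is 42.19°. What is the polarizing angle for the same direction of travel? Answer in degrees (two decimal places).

θ_B ≈ 33.88°

n₂/n₁ = sin θ_c = sin 42.19° = 0.6716.
tan θ_B equals the same ratio, so θ_B = arctan(0.6716) = 33.88°.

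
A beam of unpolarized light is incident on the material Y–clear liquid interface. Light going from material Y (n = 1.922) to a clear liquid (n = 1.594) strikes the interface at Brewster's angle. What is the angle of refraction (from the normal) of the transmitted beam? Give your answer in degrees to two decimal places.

θ_t ≈ 50.33°

θ_B = arctan(n₂/n₁) = arctan(1.594/1.922) = 39.67°.
At Brewster's angle the reflected and refracted rays are perpendicular, so θ_t = 90° − θ_B = 90° − 39.67° = 50.33°.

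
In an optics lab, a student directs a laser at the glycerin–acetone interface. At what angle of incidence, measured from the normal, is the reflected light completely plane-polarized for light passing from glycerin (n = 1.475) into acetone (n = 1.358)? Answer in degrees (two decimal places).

θ_B ≈ 42.64°

tan θ_B = n₂/n₁ = 1.358/1.475 = 0.9207.
So θ_B = arctan 0.9207 = 42.64°.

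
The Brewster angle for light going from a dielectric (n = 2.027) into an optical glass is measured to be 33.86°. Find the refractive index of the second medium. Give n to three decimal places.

Full polarization of the reflected beam means tan θ_B = n₂/n₁, where n₁ is the incident medium (a dielectric).
n₂ = n₁ tan θ_B = 2.027 × tan 33.86° = 1.360.

n ≈ 1.360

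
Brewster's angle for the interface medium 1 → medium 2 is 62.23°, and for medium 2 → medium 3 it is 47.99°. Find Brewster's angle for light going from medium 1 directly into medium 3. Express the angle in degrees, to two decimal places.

tan θ_B(1→2) = n₂/n₁ = tan 62.23° = 1.8991.
tan θ_B(2→3) = n₃/n₂ = tan 47.99° = 1.1102.
n₃/n₁ = 2.1084. Then tan θ_B(1→3) = n₃/n₁, so θ_B(1→3) = arctan(2.1084) = 64.63°.

θ_B ≈ 64.63°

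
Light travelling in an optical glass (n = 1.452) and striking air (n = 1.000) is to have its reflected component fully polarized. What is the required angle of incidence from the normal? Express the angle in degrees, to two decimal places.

tan θ_B = n₂/n₁ = 1.000/1.452 = 0.6887.
So θ_B = arctan 0.6887 = 34.56°.

θ_B ≈ 34.56°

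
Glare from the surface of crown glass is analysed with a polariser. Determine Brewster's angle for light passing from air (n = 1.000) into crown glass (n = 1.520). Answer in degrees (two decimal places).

tan θ_B = n₂/n₁ = 1.520/1.000 = 1.5200.
So θ_B = arctan 1.5200 = 56.66°.

θ_B ≈ 56.66°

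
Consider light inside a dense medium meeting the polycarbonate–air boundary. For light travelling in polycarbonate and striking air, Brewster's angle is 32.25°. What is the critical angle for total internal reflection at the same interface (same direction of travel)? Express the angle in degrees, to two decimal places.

θ_c ≈ 39.12°

From Brewster, n₂/n₁ = tan θ_B = tan 32.25° = 0.6310.
Then sin θ_c = n₂/n₁ = 0.6310, so θ_c = arcsin 0.6310 = 39.12°.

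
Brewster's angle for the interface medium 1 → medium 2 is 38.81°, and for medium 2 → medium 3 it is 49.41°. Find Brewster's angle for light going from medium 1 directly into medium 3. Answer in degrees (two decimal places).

tan θ_B(1→2) = n₂/n₁ = tan 38.81° = 0.8043.
tan θ_B(2→3) = n₃/n₂ = tan 49.41° = 1.1671.
Multiplying, n₃/n₁ = 0.8043 × 1.1671 = 0.9387, and θ_B(1→3) = arctan 0.9387 = 43.19°.

θ_B ≈ 43.19°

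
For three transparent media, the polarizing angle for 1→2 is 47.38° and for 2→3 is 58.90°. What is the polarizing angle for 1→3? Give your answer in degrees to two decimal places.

θ_B ≈ 60.97°

n₂/n₁ = tan 47.38° = 1.0867 and n₃/n₂ = tan 58.90° = 1.6577.
So n₃/n₁ = (n₂/n₁)(n₃/n₂) = 1.0867 × 1.6577 = 1.8015.
θ_B(1→3) = arctan(1.8015) = 60.97°.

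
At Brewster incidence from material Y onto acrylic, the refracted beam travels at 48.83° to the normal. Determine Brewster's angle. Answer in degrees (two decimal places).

At Brewster's angle the reflected and refracted rays are perpendicular, so θ_B + θ_t = 90°.
θ_B = 90° − 48.83° = 41.17°.

θ_B ≈ 41.17°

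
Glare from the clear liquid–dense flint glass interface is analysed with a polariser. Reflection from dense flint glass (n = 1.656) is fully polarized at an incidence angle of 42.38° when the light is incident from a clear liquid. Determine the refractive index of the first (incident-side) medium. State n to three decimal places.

n ≈ 1.815

Full polarization of the reflected beam means tan θ_B = n₂/n₁, where n₁ is the incident medium (a clear liquid).
n₁ = n₂ / tan θ_B = 1.656 / tan 42.38° = 1.815.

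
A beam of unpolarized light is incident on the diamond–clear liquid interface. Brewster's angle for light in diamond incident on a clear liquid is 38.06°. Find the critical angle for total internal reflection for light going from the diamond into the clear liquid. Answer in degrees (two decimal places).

tan θ_B = n₂/n₁ = tan 38.06° = 0.7830.
Total internal reflection: sin θ_c = n₂/n₁ = 0.7830.
θ_c = arcsin(0.7830) = 51.53°.

θ_c ≈ 51.53°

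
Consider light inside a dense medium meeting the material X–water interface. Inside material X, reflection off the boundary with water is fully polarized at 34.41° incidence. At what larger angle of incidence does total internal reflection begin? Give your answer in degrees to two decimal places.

n₂/n₁ = tan 34.41° = 0.6850; the critical angle satisfies sin θ_c = n₂/n₁.
θ_c = arcsin(0.6850) = 43.23°.

θ_c ≈ 43.23°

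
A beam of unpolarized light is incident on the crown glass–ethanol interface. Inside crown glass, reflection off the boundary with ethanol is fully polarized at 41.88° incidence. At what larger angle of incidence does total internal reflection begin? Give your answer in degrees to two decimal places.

θ_c ≈ 63.72°

From Brewster, n₂/n₁ = tan θ_B = tan 41.88° = 0.8966.
Then sin θ_c = n₂/n₁ = 0.8966, so θ_c = arcsin 0.8966 = 63.72°.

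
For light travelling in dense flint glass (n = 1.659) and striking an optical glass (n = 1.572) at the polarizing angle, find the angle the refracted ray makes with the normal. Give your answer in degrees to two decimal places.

θ_t ≈ 46.54°

tan θ_B = n₂/n₁ = 1.572/1.659 = 0.9476, so θ_B = 43.46°.
Since θ_B + θ_t = 90° at Brewster incidence, θ_t = 90° − 43.46° = 46.54°.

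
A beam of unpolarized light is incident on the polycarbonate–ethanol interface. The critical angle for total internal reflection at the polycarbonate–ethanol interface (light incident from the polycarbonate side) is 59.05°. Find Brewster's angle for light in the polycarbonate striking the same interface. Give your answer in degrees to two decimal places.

θ_B ≈ 40.62°

n₂/n₁ = sin θ_c = sin 59.05° = 0.8576.
tan θ_B equals the same ratio, so θ_B = arctan(0.8576) = 40.62°.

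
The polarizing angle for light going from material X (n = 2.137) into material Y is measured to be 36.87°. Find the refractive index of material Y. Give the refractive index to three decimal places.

Full polarization of the reflected beam means tan θ_B = n₂/n₁, where n₁ is the incident medium (material X).
n₂ = n₁ tan θ_B = 2.137 × tan 36.87° = 1.603.

n ≈ 1.603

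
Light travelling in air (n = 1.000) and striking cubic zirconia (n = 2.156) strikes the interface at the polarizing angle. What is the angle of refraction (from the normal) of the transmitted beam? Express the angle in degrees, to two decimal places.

tan θ_B = n₂/n₁ = 2.156/1.000 = 2.1560, so θ_B = 65.12°.
Since θ_B + θ_t = 90° at Brewster incidence, θ_t = 90° − 65.12° = 24.88°.

θ_t ≈ 24.88°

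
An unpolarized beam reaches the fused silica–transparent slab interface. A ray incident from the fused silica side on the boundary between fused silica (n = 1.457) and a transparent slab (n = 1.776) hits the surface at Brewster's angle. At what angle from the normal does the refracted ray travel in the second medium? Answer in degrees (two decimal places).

θ_B = arctan(n₂/n₁) = arctan(1.776/1.457) = 50.64°.
The refracted ray is perpendicular to the reflected ray, so θ_t = 90° − θ_B = 39.36°.

θ_t ≈ 39.36°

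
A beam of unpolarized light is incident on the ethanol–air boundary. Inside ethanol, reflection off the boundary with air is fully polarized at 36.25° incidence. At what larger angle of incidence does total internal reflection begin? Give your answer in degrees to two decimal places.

θ_c ≈ 47.16°

From Brewster, n₂/n₁ = tan θ_B = tan 36.25° = 0.7332.
Then sin θ_c = n₂/n₁ = 0.7332, so θ_c = arcsin 0.7332 = 47.16°.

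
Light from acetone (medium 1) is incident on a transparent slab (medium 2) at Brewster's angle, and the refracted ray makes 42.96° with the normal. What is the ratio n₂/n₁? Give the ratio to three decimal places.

θ_B + θ_t = 90°, so θ_B = 90° − 42.96° = 47.04°.
tan θ_B = n₂/n₁, so n₂/n₁ = tan 47.04° = 1.074.

n₂/n₁ ≈ 1.074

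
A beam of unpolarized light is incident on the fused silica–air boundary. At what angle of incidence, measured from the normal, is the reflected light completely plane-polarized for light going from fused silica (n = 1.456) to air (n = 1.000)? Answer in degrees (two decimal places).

θ_B ≈ 34.48°

At Brewster's angle the reflected and refracted rays are perpendicular, which with Snell's law gives tan θ_B = n₂/n₁.
Here n₂/n₁ = 1.000/1.456 = 0.6868, and Brewster's law gives tan θ_B = n₂/n₁. Taking the arctangent, θ_B = 34.48°.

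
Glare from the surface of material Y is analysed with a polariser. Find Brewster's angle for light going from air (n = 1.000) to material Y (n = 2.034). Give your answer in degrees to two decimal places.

Brewster's condition: tan θ_B = n₂/n₁ = 2.034/1.000 = 2.0340. Taking the arctangent, θ_B = 63.82°.

θ_B ≈ 63.82°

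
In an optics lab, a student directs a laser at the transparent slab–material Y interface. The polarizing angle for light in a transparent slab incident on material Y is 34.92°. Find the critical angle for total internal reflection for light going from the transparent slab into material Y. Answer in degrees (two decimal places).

θ_c ≈ 44.28°

n₂/n₁ = tan 34.92° = 0.6981; the critical angle satisfies sin θ_c = n₂/n₁.
θ_c = arcsin(0.6981) = 44.28°.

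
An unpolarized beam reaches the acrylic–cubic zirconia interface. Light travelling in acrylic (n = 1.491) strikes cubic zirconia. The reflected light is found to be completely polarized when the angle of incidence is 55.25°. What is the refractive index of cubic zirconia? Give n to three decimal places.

n ≈ 2.149

Brewster's law: tan θ_B = n₂/n₁ (light incident in acrylic, refracted into cubic zirconia).
n₂ = n₁ tan θ_B = 1.491 × tan 55.25° = 2.149.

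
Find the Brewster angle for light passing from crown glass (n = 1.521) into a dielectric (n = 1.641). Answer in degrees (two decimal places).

θ_B ≈ 47.17°

Here n₂/n₁ = 1.641/1.521 = 1.0789, and Brewster's law gives tan θ_B = n₂/n₁.
So θ_B = arctan 1.0789 = 47.17°.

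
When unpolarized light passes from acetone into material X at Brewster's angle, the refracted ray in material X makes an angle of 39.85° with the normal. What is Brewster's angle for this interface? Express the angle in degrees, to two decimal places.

θ_B ≈ 50.15°

Brewster's condition makes the reflected and refracted beams perpendicular: θ_B + θ_t = 90°.
So θ_B = 90° − θ_t = 90° − 39.85° = 50.15°.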